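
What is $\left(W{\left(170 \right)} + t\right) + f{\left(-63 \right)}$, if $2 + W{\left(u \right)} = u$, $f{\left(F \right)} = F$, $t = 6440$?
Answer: $6545$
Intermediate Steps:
$W{\left(u \right)} = -2 + u$
$\left(W{\left(170 \right)} + t\right) + f{\left(-63 \right)} = \left(\left(-2 + 170\right) + 6440\right) - 63 = \left(168 + 6440\right) - 63 = 6608 - 63 = 6545$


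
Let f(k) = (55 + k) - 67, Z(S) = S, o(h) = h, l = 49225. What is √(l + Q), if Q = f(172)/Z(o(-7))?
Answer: √2410905/7 ≈ 221.82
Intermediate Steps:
f(k) = -12 + k
Q = -160/7 (Q = (-12 + 172)/(-7) = 160*(-⅐) = -160/7 ≈ -22.857)
√(l + Q) = √(49225 - 160/7) = √(344415/7) = √2410905/7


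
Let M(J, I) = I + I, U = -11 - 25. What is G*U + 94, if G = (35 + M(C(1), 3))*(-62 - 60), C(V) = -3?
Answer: 180166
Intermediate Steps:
U = -36
M(J, I) = 2*I
G = -5002 (G = (35 + 2*3)*(-62 - 60) = (35 + 6)*(-122) = 41*(-122) = -5002)
G*U + 94 = -5002*(-36) + 94 = 180072 + 94 = 180166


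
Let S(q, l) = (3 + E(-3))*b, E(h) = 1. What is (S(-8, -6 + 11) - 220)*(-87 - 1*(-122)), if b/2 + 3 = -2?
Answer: -9100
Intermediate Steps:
b = -10 (b = -6 + 2*(-2) = -6 - 4 = -10)
S(q, l) = -40 (S(q, l) = (3 + 1)*(-10) = 4*(-10) = -40)
(S(-8, -6 + 11) - 220)*(-87 - 1*(-122)) = (-40 - 220)*(-87 - 1*(-122)) = -260*(-87 + 122) = -260*35 = -9100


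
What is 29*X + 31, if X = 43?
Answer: 1278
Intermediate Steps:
29*X + 31 = 29*43 + 31 = 1247 + 31 = 1278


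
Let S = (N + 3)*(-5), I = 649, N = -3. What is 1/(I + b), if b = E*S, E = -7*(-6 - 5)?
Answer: 1/649 ≈ 0.0015408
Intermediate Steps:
E = 77 (E = -7*(-11) = 77)
S = 0 (S = (-3 + 3)*(-5) = 0*(-5) = 0)
b = 0 (b = 77*0 = 0)
1/(I + b) = 1/(649 + 0) = 1/649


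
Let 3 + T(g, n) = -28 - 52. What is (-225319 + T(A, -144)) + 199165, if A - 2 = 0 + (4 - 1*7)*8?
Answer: -26237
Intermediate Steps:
A = -22 (A = 2 + (0 + (4 - 1*7)*8) = 2 + (0 + (4 - 7)*8) = 2 + (0 - 3*8) = 2 + (0 - 24) = 2 - 24 = -22)
T(g, n) = -83 (T(g, n) = -3 + (-28 - 52) = -3 - 80 = -83)
(-225319 + T(A, -144)) + 199165 = (-225319 - 83) + 199165 = -225402 + 199165 = -26237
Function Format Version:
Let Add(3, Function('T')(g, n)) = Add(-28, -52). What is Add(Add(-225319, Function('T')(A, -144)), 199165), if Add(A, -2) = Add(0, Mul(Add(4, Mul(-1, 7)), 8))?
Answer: -26237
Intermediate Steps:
A = -22 (A = Add(2, Add(0, Mul(Add(4, Mul(-1, 7)), 8))) = Add(2, Add(0, Mul(Add(4, -7), 8))) = Add(2, Add(0, Mul(-3, 8))) = Add(2, Add(0, -24)) = Add(2, -24) = -22)
Function('T')(g, n) = -83 (Function('T')(g, n) = Add(-3, Add(-28, -52)) = Add(-3, -80) = -83)
Add(Add(-225319, Function('T')(A, -144)), 199165) = Add(Add(-225319, -83), 199165) = Add(-225402, 199165) = -26237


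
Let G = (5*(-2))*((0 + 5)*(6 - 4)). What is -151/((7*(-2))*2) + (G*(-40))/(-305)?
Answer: -13189/1708 ≈ -7.7219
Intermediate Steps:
G = -100 (G = -50*2 = -10*10 = -100)
-151/((7*(-2))*2) + (G*(-40))/(-305) = -151/((7*(-2))*2) - 100*(-40)/(-305) = -151/((-14*2)) + 4000*(-1/305) = -151/(-28) - 800/61 = -151*(-1/28) - 800/61 = 151/28 - 800/61 = -13189/1708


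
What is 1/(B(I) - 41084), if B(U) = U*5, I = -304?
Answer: -1/42604 ≈ -2.3472e-5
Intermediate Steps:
B(U) = 5*U
1/(B(I) - 41084) = 1/(5*(-304) - 41084) = 1/(-1520 - 41084) = 1/(-42604) = -1/42604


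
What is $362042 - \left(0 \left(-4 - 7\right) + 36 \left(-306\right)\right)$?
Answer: $373058$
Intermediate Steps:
$362042 - \left(0 \left(-4 - 7\right) + 36 \left(-306\right)\right) = 362042 - \left(0 \left(-11\right) - 11016\right) = 362042 - \left(0 - 11016\right) = 362042 - -11016 = 362042 + 11016 = 373058$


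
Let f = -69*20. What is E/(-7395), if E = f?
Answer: 92/493 ≈ 0.18661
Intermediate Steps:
f = -1380
E = -1380
E/(-7395) = -1380/(-7395) = -1380*(-1/7395) = 92/493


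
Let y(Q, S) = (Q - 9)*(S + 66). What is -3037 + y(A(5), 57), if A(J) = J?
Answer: -3529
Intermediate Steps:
y(Q, S) = (-9 + Q)*(66 + S)
-3037 + y(A(5), 57) = -3037 + (-594 - 9*57 + 66*5 + 5*57) = -3037 + (-594 - 513 + 330 + 285) = -3037 - 492 = -3529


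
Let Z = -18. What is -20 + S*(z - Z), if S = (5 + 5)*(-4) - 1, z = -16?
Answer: -102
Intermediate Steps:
S = -41 (S = 10*(-4) - 1 = -40 - 1 = -41)
-20 + S*(z - Z) = -20 - 41*(-16 - 1*(-18)) = -20 - 41*(-16 + 18) = -20 - 41*2 = -20 - 82 = -102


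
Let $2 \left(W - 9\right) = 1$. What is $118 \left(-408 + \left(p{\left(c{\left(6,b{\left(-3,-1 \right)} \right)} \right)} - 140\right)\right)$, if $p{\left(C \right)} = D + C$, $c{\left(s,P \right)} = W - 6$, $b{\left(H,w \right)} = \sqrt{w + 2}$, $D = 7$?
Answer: $-63425$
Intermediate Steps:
$W = \frac{19}{2}$ ($W = 9 + \frac{1}{2} \cdot 1 = 9 + \frac{1}{2} = \frac{19}{2} \approx 9.5$)
$b{\left(H,w \right)} = \sqrt{2 + w}$
$c{\left(s,P \right)} = \frac{7}{2}$ ($c{\left(s,P \right)} = \frac{19}{2} - 6 = \frac{7}{2}$)
$p{\left(C \right)} = 7 + C$
$118 \left(-408 + \left(p{\left(c{\left(6,b{\left(-3,-1 \right)} \right)} \right)} - 140\right)\right) = 118 \left(-408 + \left(\left(7 + \frac{7}{2}\right) - 140\right)\right) = 118 \left(-408 + \left(\frac{21}{2} - 140\right)\right) = 118 \left(-408 - \frac{259}{2}\right) = 118 \left(- \frac{1075}{2}\right) = -63425$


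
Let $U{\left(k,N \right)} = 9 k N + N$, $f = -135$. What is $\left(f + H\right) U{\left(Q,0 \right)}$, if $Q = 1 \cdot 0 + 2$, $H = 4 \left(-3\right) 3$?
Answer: $0$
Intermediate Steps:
$H = -36$ ($H = \left(-12\right) 3 = -36$)
$Q = 2$ ($Q = 0 + 2 = 2$)
$U{\left(k,N \right)} = N + 9 N k$ ($U{\left(k,N \right)} = 9 N k + N = N + 9 N k$)
$\left(f + H\right) U{\left(Q,0 \right)} = \left(-135 - 36\right) 0 \left(1 + 9 \cdot 2\right) = - 171 \cdot 0 \left(1 + 18\right) = - 171 \cdot 0 \cdot 19 = \left(-171\right) 0 = 0$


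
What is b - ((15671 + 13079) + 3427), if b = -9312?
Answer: -41489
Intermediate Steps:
b - ((15671 + 13079) + 3427) = -9312 - ((15671 + 13079) + 3427) = -9312 - (28750 + 3427) = -9312 - 1*32177 = -9312 - 32177 = -41489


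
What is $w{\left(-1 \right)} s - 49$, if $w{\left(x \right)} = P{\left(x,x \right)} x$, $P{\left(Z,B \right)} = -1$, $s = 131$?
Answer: $82$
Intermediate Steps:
$w{\left(x \right)} = - x$
$w{\left(-1 \right)} s - 49 = \left(-1\right) \left(-1\right) 131 - 49 = 1 \cdot 131 - 49 = 131 - 49 = 82$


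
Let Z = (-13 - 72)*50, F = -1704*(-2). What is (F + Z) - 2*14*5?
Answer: -982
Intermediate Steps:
F = 3408
Z = -4250 (Z = -85*50 = -4250)
(F + Z) - 2*14*5 = (3408 - 4250) - 2*14*5 = -842 - 28*5 = -842 - 140 = -982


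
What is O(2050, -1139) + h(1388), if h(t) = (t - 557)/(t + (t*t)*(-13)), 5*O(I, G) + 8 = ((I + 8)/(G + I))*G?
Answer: -11777294031721/22814796124 ≈ -516.21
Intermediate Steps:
O(I, G) = -8/5 + G*(8 + I)/(5*(G + I)) (O(I, G) = -8/5 + (((I + 8)/(G + I))*G)/5 = -8/5 + (((8 + I)/(G + I))*G)/5 = -8/5 + (G*(8 + I)/(G + I))/5 = -8/5 + G*(8 + I)/(5*(G + I)))
h(t) = (-557 + t)/(t - 13*t²) (h(t) = (-557 + t)/(t + t²*(-13)) = (-557 + t)/(t - 13*t²))
O(2050, -1139) + h(1388) = (⅕)*2050*(-8 - 1139)/(-1139 + 2050) + (557 - 1*1388)/(1388*(-1 + 13*1388)) = (⅕)*2050*(-1147)/911 + (557 - 1388)/(1388*(-1 + 18044)) = (⅕)*2050*(1/911)*(-1147) + (1/1388)*(-831)/18043 = -470270/911 + (1/1388)*(1/18043)*(-831) = -470270/911 - 831/25043684 = -11777294031721/22814796124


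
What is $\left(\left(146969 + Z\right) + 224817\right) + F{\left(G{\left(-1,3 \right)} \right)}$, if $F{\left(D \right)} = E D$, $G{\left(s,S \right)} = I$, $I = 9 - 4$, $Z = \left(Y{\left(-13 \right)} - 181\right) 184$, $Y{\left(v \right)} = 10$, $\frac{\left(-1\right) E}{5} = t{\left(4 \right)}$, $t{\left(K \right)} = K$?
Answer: $340222$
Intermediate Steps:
$E = -20$ ($E = \left(-5\right) 4 = -20$)
$Z = -31464$ ($Z = \left(10 - 181\right) 184 = \left(-171\right) 184 = -31464$)
$I = 5$ ($I = 9 - 4 = 5$)
$G{\left(s,S \right)} = 5$
$F{\left(D \right)} = - 20 D$
$\left(\left(146969 + Z\right) + 224817\right) + F{\left(G{\left(-1,3 \right)} \right)} = \left(\left(146969 - 31464\right) + 224817\right) - 100 = \left(115505 + 224817\right) - 100 = 340322 - 100 = 340222$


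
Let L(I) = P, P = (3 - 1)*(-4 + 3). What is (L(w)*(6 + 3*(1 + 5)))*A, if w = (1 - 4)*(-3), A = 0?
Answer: 0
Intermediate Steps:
P = -2 (P = 2*(-1) = -2)
w = 9 (w = -3*(-3) = 9)
L(I) = -2
(L(w)*(6 + 3*(1 + 5)))*A = -2*(6 + 3*(1 + 5))*0 = -2*(6 + 3*6)*0 = -2*(6 + 18)*0 = -2*24*0 = -48*0 = 0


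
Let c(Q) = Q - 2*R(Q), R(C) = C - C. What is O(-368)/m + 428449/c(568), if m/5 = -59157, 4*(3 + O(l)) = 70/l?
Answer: 11659048606033/15456540960 ≈ 754.31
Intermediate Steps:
O(l) = -3 + 35/(2*l) (O(l) = -3 + (70/l)/4 = -3 + 35/(2*l))
R(C) = 0
m = -295785 (m = 5*(-59157) = -295785)
c(Q) = Q (c(Q) = Q - 2*0 = Q + 0 = Q)
O(-368)/m + 428449/c(568) = (-3 + (35/2)/(-368))/(-295785) + 428449/568 = (-3 + (35/2)*(-1/368))*(-1/295785) + 428449*(1/568) = (-3 - 35/736)*(-1/295785) + 428449/568 = -2243/736*(-1/295785) + 428449/568 = 2243/217697760 + 428449/568 = 11659048606033/15456540960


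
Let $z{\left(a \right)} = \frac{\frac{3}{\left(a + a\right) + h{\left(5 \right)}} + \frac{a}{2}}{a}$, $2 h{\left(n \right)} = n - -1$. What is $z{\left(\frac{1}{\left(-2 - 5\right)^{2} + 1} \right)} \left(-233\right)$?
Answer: $- \frac{220651}{19} \approx -11613.0$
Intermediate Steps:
$h{\left(n \right)} = \frac{1}{2} + \frac{n}{2}$ ($h{\left(n \right)} = \frac{n - -1}{2} = \frac{n + 1}{2} = \frac{1 + n}{2} = \frac{1}{2} + \frac{n}{2}$)
$z{\left(a \right)} = \frac{\frac{a}{2} + \frac{3}{3 + 2 a}}{a}$ ($z{\left(a \right)} = \frac{\frac{3}{\left(a + a\right) + \left(\frac{1}{2} + \frac{1}{2} \cdot 5\right)} + \frac{a}{2}}{a} = \frac{\frac{3}{2 a + \left(\frac{1}{2} + \frac{5}{2}\right)} + a \frac{1}{2}}{a} = \frac{\frac{3}{2 a + 3} + \frac{a}{2}}{a} = \frac{\frac{3}{3 + 2 a} + \frac{a}{2}}{a} = \frac{\frac{a}{2} + \frac{3}{3 + 2 a}}{a}$)
$z{\left(\frac{1}{\left(-2 - 5\right)^{2} + 1} \right)} \left(-233\right) = \frac{3 + \left(\frac{1}{\left(-2 - 5\right)^{2} + 1}\right)^{2} + \frac{3}{2 \left(\left(-2 - 5\right)^{2} + 1\right)}}{\frac{1}{\left(-2 - 5\right)^{2} + 1} \left(3 + \frac{2}{\left(-2 - 5\right)^{2} + 1}\right)} \left(-233\right) = \frac{3 + \left(\frac{1}{\left(-7\right)^{2} + 1}\right)^{2} + \frac{3}{2 \left(\left(-7\right)^{2} + 1\right)}}{\frac{1}{\left(-7\right)^{2} + 1} \left(3 + \frac{2}{\left(-7\right)^{2} + 1}\right)} \left(-233\right) = \frac{3 + \left(\frac{1}{49 + 1}\right)^{2} + \frac{3}{2 \left(49 + 1\right)}}{\frac{1}{49 + 1} \left(3 + \frac{2}{49 + 1}\right)} \left(-233\right) = \frac{3 + \left(\frac{1}{50}\right)^{2} + \frac{3}{2 \cdot 50}}{\frac{1}{50} \left(3 + \frac{2}{50}\right)} \left(-233\right) = \frac{\frac{1}{\frac{1}{50}} \left(3 + \left(\frac{1}{50}\right)^{2} + \frac{3}{2} \cdot \frac{1}{50}\right)}{3 + 2 \cdot \frac{1}{50}} \left(-233\right) = \frac{50 \left(3 + \frac{1}{2500} + \frac{3}{100}\right)}{3 + \frac{1}{25}} \left(-233\right) = 50 \frac{1}{\frac{76}{25}} \cdot \frac{1894}{625} \left(-233\right) = 50 \cdot \frac{25}{76} \cdot \frac{1894}{625} \left(-233\right) = \frac{947}{19} \left(-233\right) = - \frac{220651}{19}$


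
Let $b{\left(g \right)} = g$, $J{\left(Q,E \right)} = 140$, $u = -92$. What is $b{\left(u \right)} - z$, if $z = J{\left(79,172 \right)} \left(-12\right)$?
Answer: $1588$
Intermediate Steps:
$z = -1680$ ($z = 140 \left(-12\right) = -1680$)
$b{\left(u \right)} - z = -92 - -1680 = -92 + 1680 = 1588$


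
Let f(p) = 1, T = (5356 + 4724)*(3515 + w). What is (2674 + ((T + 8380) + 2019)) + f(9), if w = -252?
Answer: 32904114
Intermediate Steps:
T = 32891040 (T = (5356 + 4724)*(3515 - 252) = 10080*3263 = 32891040)
(2674 + ((T + 8380) + 2019)) + f(9) = (2674 + ((32891040 + 8380) + 2019)) + 1 = (2674 + (32899420 + 2019)) + 1 = (2674 + 32901439) + 1 = 32904113 + 1 = 32904114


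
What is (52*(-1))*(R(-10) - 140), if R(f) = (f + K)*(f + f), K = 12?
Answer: 9360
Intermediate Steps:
R(f) = 2*f*(12 + f) (R(f) = (f + 12)*(f + f) = (12 + f)*(2*f) = 2*f*(12 + f))
(52*(-1))*(R(-10) - 140) = (52*(-1))*(2*(-10)*(12 - 10) - 140) = -52*(2*(-10)*2 - 140) = -52*(-40 - 140) = -52*(-180) = 9360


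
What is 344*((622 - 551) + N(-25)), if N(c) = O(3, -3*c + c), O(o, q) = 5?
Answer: 26144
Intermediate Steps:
N(c) = 5
344*((622 - 551) + N(-25)) = 344*((622 - 551) + 5) = 344*(71 + 5) = 344*76 = 26144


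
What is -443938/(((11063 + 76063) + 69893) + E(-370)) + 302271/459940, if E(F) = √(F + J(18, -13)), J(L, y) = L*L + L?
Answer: -24608418630701261/11339805240956660 + 887876*I*√7/24654966389 ≈ -2.1701 + 9.5279e-5*I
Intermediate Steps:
J(L, y) = L + L² (J(L, y) = L² + L = L + L²)
E(F) = √(342 + F) (E(F) = √(F + 18*(1 + 18)) = √(F + 18*19) = √(F + 342) = √(342 + F))
-443938/(((11063 + 76063) + 69893) + E(-370)) + 302271/459940 = -443938/(((11063 + 76063) + 69893) + √(342 - 370)) + 302271/459940 = -443938/((87126 + 69893) + √(-28)) + 302271*(1/459940) = -443938/(157019 + 2*I*√7) + 302271/459940 = 302271/459940 - 443938/(157019 + 2*I*√7)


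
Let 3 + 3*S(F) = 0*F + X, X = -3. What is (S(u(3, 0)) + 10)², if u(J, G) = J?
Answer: 64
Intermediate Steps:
S(F) = -2 (S(F) = -1 + (0*F - 3)/3 = -1 + (0 - 3)/3 = -1 + (⅓)*(-3) = -1 - 1 = -2)
(S(u(3, 0)) + 10)² = (-2 + 10)² = 8² = 64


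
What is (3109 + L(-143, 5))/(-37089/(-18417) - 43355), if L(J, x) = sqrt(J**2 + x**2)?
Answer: -19086151/266143982 - 6139*sqrt(20474)/266143982 ≈ -0.075014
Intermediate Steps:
(3109 + L(-143, 5))/(-37089/(-18417) - 43355) = (3109 + sqrt((-143)**2 + 5**2))/(-37089/(-18417) - 43355) = (3109 + sqrt(20449 + 25))/(-37089*(-1/18417) - 43355) = (3109 + sqrt(20474))/(12363/6139 - 43355) = (3109 + sqrt(20474))/(-266143982/6139) = (3109 + sqrt(20474))*(-6139/266143982) = -19086151/266143982 - 6139*sqrt(20474)/266143982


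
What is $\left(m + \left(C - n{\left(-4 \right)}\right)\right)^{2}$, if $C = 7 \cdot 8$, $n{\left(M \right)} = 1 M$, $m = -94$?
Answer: $1156$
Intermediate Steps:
$n{\left(M \right)} = M$
$C = 56$
$\left(m + \left(C - n{\left(-4 \right)}\right)\right)^{2} = \left(-94 + \left(56 - -4\right)\right)^{2} = \left(-94 + \left(56 + 4\right)\right)^{2} = \left(-94 + 60\right)^{2} = \left(-34\right)^{2} = 1156$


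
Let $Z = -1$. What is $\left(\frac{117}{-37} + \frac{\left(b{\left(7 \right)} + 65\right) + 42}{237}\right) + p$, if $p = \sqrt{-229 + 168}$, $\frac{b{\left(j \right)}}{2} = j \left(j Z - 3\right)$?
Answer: $- \frac{9650}{2923} + i \sqrt{61} \approx -3.3014 + 7.8102 i$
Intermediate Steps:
$b{\left(j \right)} = 2 j \left(-3 - j\right)$ ($b{\left(j \right)} = 2 j \left(j \left(-1\right) - 3\right) = 2 j \left(- j - 3\right) = 2 j \left(-3 - j\right)$)
$p = i \sqrt{61}$ ($p = \sqrt{-61} = i \sqrt{61} \approx 7.8102 i$)
$\left(\frac{117}{-37} + \frac{\left(b{\left(7 \right)} + 65\right) + 42}{237}\right) + p = \left(\frac{117}{-37} + \frac{\left(\left(-2\right) 7 \left(3 + 7\right) + 65\right) + 42}{237}\right) + i \sqrt{61} = \left(117 \left(- \frac{1}{37}\right) + \left(\left(\left(-2\right) 7 \cdot 10 + 65\right) + 42\right) \frac{1}{237}\right) + i \sqrt{61} = \left(- \frac{117}{37} + \left(\left(-140 + 65\right) + 42\right) \frac{1}{237}\right) + i \sqrt{61} = \left(- \frac{117}{37} + \left(-75 + 42\right) \frac{1}{237}\right) + i \sqrt{61} = \left(- \frac{117}{37} - \frac{11}{79}\right) + i \sqrt{61} = - \frac{9650}{2923} + i \sqrt{61}$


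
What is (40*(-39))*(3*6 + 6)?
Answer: -37440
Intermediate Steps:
(40*(-39))*(3*6 + 6) = -1560*(18 + 6) = -1560*24 = -37440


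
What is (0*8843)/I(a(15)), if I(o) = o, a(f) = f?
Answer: 0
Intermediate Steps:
(0*8843)/I(a(15)) = (0*8843)/15 = 0*(1/15) = 0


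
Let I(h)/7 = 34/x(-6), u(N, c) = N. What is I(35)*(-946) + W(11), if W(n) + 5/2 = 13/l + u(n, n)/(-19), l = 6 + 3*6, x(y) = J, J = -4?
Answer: 25665715/456 ≈ 56284.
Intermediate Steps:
x(y) = -4
I(h) = -119/2 (I(h) = 7*(34/(-4)) = 7*(34*(-¼)) = 7*(-17/2) = -119/2)
l = 24 (l = 6 + 18 = 24)
W(n) = -47/24 - n/19 (W(n) = -5/2 + (13/24 + n/(-19)) = -5/2 + (13*(1/24) + n*(-1/19)) = -5/2 + (13/24 - n/19) = -47/24 - n/19)
I(35)*(-946) + W(11) = -119/2*(-946) + (-47/24 - 1/19*11) = 56287 + (-47/24 - 11/19) = 56287 - 1157/456 = 25665715/456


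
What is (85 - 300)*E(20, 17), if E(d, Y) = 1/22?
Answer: -215/22 ≈ -9.7727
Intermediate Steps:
E(d, Y) = 1/22
(85 - 300)*E(20, 17) = (85 - 300)*(1/22) = -215*1/22 = -215/22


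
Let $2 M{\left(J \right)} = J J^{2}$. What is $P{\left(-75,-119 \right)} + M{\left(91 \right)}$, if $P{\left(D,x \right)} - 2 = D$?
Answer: $\frac{753425}{2} \approx 3.7671 \cdot 10^{5}$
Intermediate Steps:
$M{\left(J \right)} = \frac{J^{3}}{2}$ ($M{\left(J \right)} = \frac{J J^{2}}{2} = \frac{J^{3}}{2}$)
$P{\left(D,x \right)} = 2 + D$
$P{\left(-75,-119 \right)} + M{\left(91 \right)} = \left(2 - 75\right) + \frac{91^{3}}{2} = -73 + \frac{1}{2} \cdot 753571 = -73 + \frac{753571}{2} = \frac{753425}{2}$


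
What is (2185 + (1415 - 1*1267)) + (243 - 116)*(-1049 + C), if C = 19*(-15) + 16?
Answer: -165053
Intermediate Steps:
C = -269 (C = -285 + 16 = -269)
(2185 + (1415 - 1*1267)) + (243 - 116)*(-1049 + C) = (2185 + (1415 - 1*1267)) + (243 - 116)*(-1049 - 269) = (2185 + (1415 - 1267)) + 127*(-1318) = (2185 + 148) - 167386 = 2333 - 167386 = -165053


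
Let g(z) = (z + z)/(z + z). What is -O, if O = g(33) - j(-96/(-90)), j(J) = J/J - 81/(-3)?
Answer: 27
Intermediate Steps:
j(J) = 28 (j(J) = 1 - 81*(-1/3) = 1 + 27 = 28)
g(z) = 1 (g(z) = (2*z)/((2*z)) = (2*z)*(1/(2*z)) = 1)
O = -27 (O = 1 - 1*28 = 1 - 28 = -27)
-O = -1*(-27) = 27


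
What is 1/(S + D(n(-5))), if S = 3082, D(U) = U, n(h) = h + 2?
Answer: 1/3079 ≈ 0.00032478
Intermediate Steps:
n(h) = 2 + h
1/(S + D(n(-5))) = 1/(3082 + (2 - 5)) = 1/(3082 - 3) = 1/3079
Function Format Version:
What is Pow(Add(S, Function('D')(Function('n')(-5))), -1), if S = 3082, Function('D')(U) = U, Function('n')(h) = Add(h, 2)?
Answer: Rational(1, 3079) ≈ 0.00032478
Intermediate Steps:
Function('n')(h) = Add(2, h)
Pow(Add(S, Function('D')(Function('n')(-5))), -1) = Pow(Add(3082, Add(2, -5)), -1) = Pow(Add(3082, -3), -1) = Pow(3079, -1) = Rational(1, 3079)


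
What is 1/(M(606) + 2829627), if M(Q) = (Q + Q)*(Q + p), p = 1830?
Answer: 1/5782059 ≈ 1.7295e-7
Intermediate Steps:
M(Q) = 2*Q*(1830 + Q) (M(Q) = (Q + Q)*(Q + 1830) = (2*Q)*(1830 + Q) = 2*Q*(1830 + Q))
1/(M(606) + 2829627) = 1/(2*606*(1830 + 606) + 2829627) = 1/(2*606*2436 + 2829627) = 1/(2952432 + 2829627) = 1/5782059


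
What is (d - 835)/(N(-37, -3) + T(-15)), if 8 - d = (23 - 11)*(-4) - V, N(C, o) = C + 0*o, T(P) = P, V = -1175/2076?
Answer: 1618379/107952 ≈ 14.992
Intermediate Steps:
V = -1175/2076 (V = -1175*1/2076 = -1175/2076 ≈ -0.56599)
N(C, o) = C (N(C, o) = C + 0 = C)
d = 115081/2076 (d = 8 - ((23 - 11)*(-4) - 1*(-1175/2076)) = 8 - (12*(-4) + 1175/2076) = 8 - (-48 + 1175/2076) = 8 - 1*(-98473/2076) = 8 + 98473/2076 = 115081/2076 ≈ 55.434)
(d - 835)/(N(-37, -3) + T(-15)) = (115081/2076 - 835)/(-37 - 15) = -1618379/2076/(-52) = -1618379/2076*(-1/52) = 1618379/107952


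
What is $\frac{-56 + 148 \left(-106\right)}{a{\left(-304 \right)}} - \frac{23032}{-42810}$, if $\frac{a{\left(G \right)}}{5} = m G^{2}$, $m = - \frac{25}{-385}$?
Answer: $\frac{1027409}{77272050} \approx 0.013296$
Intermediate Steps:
$m = \frac{5}{77}$ ($m = \left(-25\right) \left(- \frac{1}{385}\right) = \frac{5}{77} \approx 0.064935$)
$a{\left(G \right)} = \frac{25 G^{2}}{77}$ ($a{\left(G \right)} = 5 \frac{5 G^{2}}{77} = \frac{25 G^{2}}{77}$)
$\frac{-56 + 148 \left(-106\right)}{a{\left(-304 \right)}} - \frac{23032}{-42810} = \frac{-56 + 148 \left(-106\right)}{\frac{25}{77} \left(-304\right)^{2}} - \frac{23032}{-42810} = \frac{-56 - 15688}{\frac{25}{77} \cdot 92416} - - \frac{11516}{21405} = - \frac{15744}{\frac{2310400}{77}} + \frac{11516}{21405} = \left(-15744\right) \frac{77}{2310400} + \frac{11516}{21405} = - \frac{9471}{18050} + \frac{11516}{21405} = \frac{1027409}{77272050}$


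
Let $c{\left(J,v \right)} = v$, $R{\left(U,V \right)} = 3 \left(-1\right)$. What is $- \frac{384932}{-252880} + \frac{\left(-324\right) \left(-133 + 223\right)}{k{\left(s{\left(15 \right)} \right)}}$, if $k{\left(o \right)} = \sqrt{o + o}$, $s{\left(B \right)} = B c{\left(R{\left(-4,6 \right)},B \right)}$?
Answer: $\frac{96233}{63220} - 972 \sqrt{2} \approx -1373.1$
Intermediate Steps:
$R{\left(U,V \right)} = -3$
$s{\left(B \right)} = B^{2}$ ($s{\left(B \right)} = B B = B^{2}$)
$k{\left(o \right)} = \sqrt{2} \sqrt{o}$ ($k{\left(o \right)} = \sqrt{2 o} = \sqrt{2} \sqrt{o}$)
$- \frac{384932}{-252880} + \frac{\left(-324\right) \left(-133 + 223\right)}{k{\left(s{\left(15 \right)} \right)}} = - \frac{384932}{-252880} + \frac{\left(-324\right) \left(-133 + 223\right)}{\sqrt{2} \sqrt{15^{2}}} = \left(-384932\right) \left(- \frac{1}{252880}\right) + \frac{\left(-324\right) 90}{\sqrt{2} \sqrt{225}} = \frac{96233}{63220} - \frac{29160}{\sqrt{2} \cdot 15} = \frac{96233}{63220} - \frac{29160}{15 \sqrt{2}} = \frac{96233}{63220} - 29160 \frac{\sqrt{2}}{30} = \frac{96233}{63220} - 972 \sqrt{2}$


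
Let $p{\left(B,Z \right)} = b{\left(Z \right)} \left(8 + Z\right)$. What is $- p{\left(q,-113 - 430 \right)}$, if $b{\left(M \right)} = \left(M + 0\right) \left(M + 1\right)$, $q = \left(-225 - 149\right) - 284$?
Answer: $157453710$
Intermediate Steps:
$q = -658$ ($q = -374 - 284 = -658$)
$b{\left(M \right)} = M \left(1 + M\right)$
$p{\left(B,Z \right)} = Z \left(1 + Z\right) \left(8 + Z\right)$
$- p{\left(q,-113 - 430 \right)} = - \left(-113 - 430\right) \left(1 - 543\right) \left(8 - 543\right) = - \left(-543\right) \left(1 - 543\right) \left(8 - 543\right) = - \left(-543\right) \left(-542\right) \left(-535\right) = \left(-1\right) \left(-157453710\right) = 157453710$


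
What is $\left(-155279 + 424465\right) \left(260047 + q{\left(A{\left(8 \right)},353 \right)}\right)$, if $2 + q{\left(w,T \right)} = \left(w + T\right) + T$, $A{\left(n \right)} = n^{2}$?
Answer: $70207746590$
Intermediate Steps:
$q{\left(w,T \right)} = -2 + w + 2 T$ ($q{\left(w,T \right)} = -2 + \left(\left(w + T\right) + T\right) = -2 + \left(\left(T + w\right) + T\right) = -2 + \left(w + 2 T\right) = -2 + w + 2 T$)
$\left(-155279 + 424465\right) \left(260047 + q{\left(A{\left(8 \right)},353 \right)}\right) = \left(-155279 + 424465\right) \left(260047 + \left(-2 + 8^{2} + 2 \cdot 353\right)\right) = 269186 \left(260047 + \left(-2 + 64 + 706\right)\right) = 269186 \left(260047 + 768\right) = 269186 \cdot 260815 = 70207746590$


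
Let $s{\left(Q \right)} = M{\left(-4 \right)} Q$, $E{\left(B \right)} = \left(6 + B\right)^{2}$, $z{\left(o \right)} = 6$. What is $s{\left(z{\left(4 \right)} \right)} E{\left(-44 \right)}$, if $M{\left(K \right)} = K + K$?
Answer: $-69312$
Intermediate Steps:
$M{\left(K \right)} = 2 K$
$s{\left(Q \right)} = - 8 Q$ ($s{\left(Q \right)} = 2 \left(-4\right) Q = - 8 Q$)
$s{\left(z{\left(4 \right)} \right)} E{\left(-44 \right)} = \left(-8\right) 6 \left(6 - 44\right)^{2} = - 48 \left(-38\right)^{2} = \left(-48\right) 1444 = -69312$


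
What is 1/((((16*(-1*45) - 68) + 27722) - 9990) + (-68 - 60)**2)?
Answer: 1/33328 ≈ 3.0005e-5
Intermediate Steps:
1/((((16*(-1*45) - 68) + 27722) - 9990) + (-68 - 60)**2) = 1/((((16*(-45) - 68) + 27722) - 9990) + (-128)**2) = 1/((((-720 - 68) + 27722) - 9990) + 16384) = 1/(((-788 + 27722) - 9990) + 16384) = 1/((26934 - 9990) + 16384) = 1/(16944 + 16384) = 1/33328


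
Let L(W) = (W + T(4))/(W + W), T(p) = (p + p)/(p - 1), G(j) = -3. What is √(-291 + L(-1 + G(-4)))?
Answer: I*√10470/6 ≈ 17.054*I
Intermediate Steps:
T(p) = 2*p/(-1 + p) (T(p) = (2*p)/(-1 + p) = 2*p/(-1 + p))
L(W) = (8/3 + W)/(2*W) (L(W) = (W + 2*4/(-1 + 4))/(W + W) = (W + 2*4/3)/((2*W)) = (W + 2*4*(⅓))*(1/(2*W)) = (W + 8/3)*(1/(2*W)) = (8/3 + W)*(1/(2*W)) = (8/3 + W)/(2*W))
√(-291 + L(-1 + G(-4))) = √(-291 + (8 + 3*(-1 - 3))/(6*(-1 - 3))) = √(-291 + (⅙)*(8 + 3*(-4))/(-4)) = √(-291 + (⅙)*(-¼)*(8 - 12)) = √(-291 + (⅙)*(-¼)*(-4)) = √(-291 + ⅙) = √(-1745/6) = I*√10470/6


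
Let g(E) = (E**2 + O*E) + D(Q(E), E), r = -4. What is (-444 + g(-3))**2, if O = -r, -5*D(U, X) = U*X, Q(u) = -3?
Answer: 5035536/25 ≈ 2.0142e+5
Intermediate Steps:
D(U, X) = -U*X/5
O = 4 (O = -1*(-4) = 4)
g(E) = E**2 + 23*E/5 (g(E) = (E**2 + 4*E) - 1/5*(-3)*E = (E**2 + 4*E) + 3*E/5 = E**2 + 23*E/5)
(-444 + g(-3))**2 = (-444 + (1/5)*(-3)*(23 + 5*(-3)))**2 = (-444 + (1/5)*(-3)*(23 - 15))**2 = (-444 + (1/5)*(-3)*8)**2 = (-444 - 24/5)**2 = (-2244/5)**2 = 5035536/25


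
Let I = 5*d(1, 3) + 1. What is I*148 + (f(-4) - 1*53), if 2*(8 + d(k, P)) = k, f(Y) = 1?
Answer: -5454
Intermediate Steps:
d(k, P) = -8 + k/2
I = -73/2 (I = 5*(-8 + (1/2)*1) + 1 = 5*(-8 + 1/2) + 1 = 5*(-15/2) + 1 = -75/2 + 1 = -73/2 ≈ -36.500)
I*148 + (f(-4) - 1*53) = -73/2*148 + (1 - 1*53) = -5402 + (1 - 53) = -5402 - 52 = -5454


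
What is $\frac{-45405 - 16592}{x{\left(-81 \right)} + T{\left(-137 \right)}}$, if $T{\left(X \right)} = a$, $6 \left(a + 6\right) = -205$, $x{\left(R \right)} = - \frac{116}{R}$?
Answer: $\frac{40014}{25} \approx 1600.6$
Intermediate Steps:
$a = - \frac{241}{6}$ ($a = -6 + \frac{1}{6} \left(-205\right) = -6 - \frac{205}{6} = - \frac{241}{6} \approx -40.167$)
$T{\left(X \right)} = - \frac{241}{6}$
$\frac{-45405 - 16592}{x{\left(-81 \right)} + T{\left(-137 \right)}} = \frac{-45405 - 16592}{- \frac{116}{-81} - \frac{241}{6}} = - \frac{61997}{\left(-116\right) \left(- \frac{1}{81}\right) - \frac{241}{6}} = - \frac{61997}{\frac{116}{81} - \frac{241}{6}} = - \frac{61997}{- \frac{6275}{162}} = \left(-61997\right) \left(- \frac{162}{6275}\right) = \frac{40014}{25}$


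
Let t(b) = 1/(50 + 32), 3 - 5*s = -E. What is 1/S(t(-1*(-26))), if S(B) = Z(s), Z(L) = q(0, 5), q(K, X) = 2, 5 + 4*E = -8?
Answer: ½ ≈ 0.50000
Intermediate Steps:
E = -13/4 (E = -5/4 + (¼)*(-8) = -5/4 - 2 = -13/4 ≈ -3.2500)
s = -1/20 (s = ⅗ - (-1)*(-13)/(5*4) = ⅗ - ⅕*13/4 = ⅗ - 13/20 = -1/20 ≈ -0.050000)
Z(L) = 2
t(b) = 1/82
S(B) = 2
1/S(t(-1*(-26))) = 1/2 = ½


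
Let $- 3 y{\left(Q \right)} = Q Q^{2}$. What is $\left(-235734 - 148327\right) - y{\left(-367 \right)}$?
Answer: $- \frac{50583046}{3} \approx -1.6861 \cdot 10^{7}$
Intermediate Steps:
$y{\left(Q \right)} = - \frac{Q^{3}}{3}$ ($y{\left(Q \right)} = - \frac{Q Q^{2}}{3} = - \frac{Q^{3}}{3}$)
$\left(-235734 - 148327\right) - y{\left(-367 \right)} = \left(-235734 - 148327\right) - - \frac{\left(-367\right)^{3}}{3} = \left(-235734 - 148327\right) - \left(- \frac{1}{3}\right) \left(-49430863\right) = -384061 - \frac{49430863}{3} = - \frac{50583046}{3}$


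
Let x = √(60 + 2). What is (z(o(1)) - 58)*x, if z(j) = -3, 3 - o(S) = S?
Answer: -61*√62 ≈ -480.31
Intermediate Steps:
o(S) = 3 - S
x = √62 ≈ 7.8740
(z(o(1)) - 58)*x = (-3 - 58)*√62 = -61*√62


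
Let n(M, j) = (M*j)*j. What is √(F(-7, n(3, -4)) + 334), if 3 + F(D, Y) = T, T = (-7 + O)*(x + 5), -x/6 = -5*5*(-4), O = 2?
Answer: √3306 ≈ 57.498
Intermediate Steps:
x = -600 (x = -6*(-5*5)*(-4) = -(-150)*(-4) = -6*100 = -600)
T = 2975 (T = (-7 + 2)*(-600 + 5) = -5*(-595) = 2975)
n(M, j) = M*j²
F(D, Y) = 2972 (F(D, Y) = -3 + 2975 = 2972)
√(F(-7, n(3, -4)) + 334) = √(2972 + 334) = √3306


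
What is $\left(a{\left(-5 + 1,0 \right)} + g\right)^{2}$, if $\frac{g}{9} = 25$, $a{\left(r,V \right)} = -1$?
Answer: $50176$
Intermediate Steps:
$g = 225$ ($g = 9 \cdot 25 = 225$)
$\left(a{\left(-5 + 1,0 \right)} + g\right)^{2} = \left(-1 + 225\right)^{2} = 224^{2} = 50176$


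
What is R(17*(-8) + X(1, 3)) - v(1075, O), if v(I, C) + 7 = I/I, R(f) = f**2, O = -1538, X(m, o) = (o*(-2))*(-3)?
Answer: 13930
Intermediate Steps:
X(m, o) = 6*o (X(m, o) = -2*o*(-3) = 6*o)
v(I, C) = -6 (v(I, C) = -7 + I/I = -7 + 1 = -6)
R(17*(-8) + X(1, 3)) - v(1075, O) = (17*(-8) + 6*3)**2 - 1*(-6) = (-136 + 18)**2 + 6 = (-118)**2 + 6 = 13924 + 6 = 13930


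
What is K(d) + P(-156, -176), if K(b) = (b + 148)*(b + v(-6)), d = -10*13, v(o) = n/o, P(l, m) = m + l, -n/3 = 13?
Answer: -2555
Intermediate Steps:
n = -39 (n = -3*13 = -39)
P(l, m) = l + m
v(o) = -39/o
d = -130
K(b) = (148 + b)*(13/2 + b) (K(b) = (b + 148)*(b - 39/(-6)) = (148 + b)*(b - 39*(-⅙)) = (148 + b)*(b + 13/2) = (148 + b)*(13/2 + b))
K(d) + P(-156, -176) = (962 + (-130)² + (309/2)*(-130)) + (-156 - 176) = (962 + 16900 - 20085) - 332 = -2223 - 332 = -2555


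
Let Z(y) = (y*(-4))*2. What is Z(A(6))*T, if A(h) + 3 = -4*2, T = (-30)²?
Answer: 79200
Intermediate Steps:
T = 900
A(h) = -11 (A(h) = -3 - 4*2 = -3 - 8 = -11)
Z(y) = -8*y (Z(y) = -4*y*2 = -8*y)
Z(A(6))*T = -8*(-11)*900 = 88*900 = 79200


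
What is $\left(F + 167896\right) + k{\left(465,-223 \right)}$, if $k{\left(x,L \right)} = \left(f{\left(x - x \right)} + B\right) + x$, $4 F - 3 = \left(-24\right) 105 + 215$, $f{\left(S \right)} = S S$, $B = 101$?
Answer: $\frac{335773}{2} \approx 1.6789 \cdot 10^{5}$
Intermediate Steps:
$f{\left(S \right)} = S^{2}$
$F = - \frac{1151}{2}$ ($F = \frac{3}{4} + \frac{\left(-24\right) 105 + 215}{4} = \frac{3}{4} + \frac{-2520 + 215}{4} = \frac{3}{4} + \frac{1}{4} \left(-2305\right) = \frac{3}{4} - \frac{2305}{4} = - \frac{1151}{2} \approx -575.5$)
$k{\left(x,L \right)} = 101 + x$ ($k{\left(x,L \right)} = \left(\left(x - x\right)^{2} + 101\right) + x = \left(0^{2} + 101\right) + x = \left(0 + 101\right) + x = 101 + x$)
$\left(F + 167896\right) + k{\left(465,-223 \right)} = \left(- \frac{1151}{2} + 167896\right) + \left(101 + 465\right) = \frac{334641}{2} + 566 = \frac{335773}{2}$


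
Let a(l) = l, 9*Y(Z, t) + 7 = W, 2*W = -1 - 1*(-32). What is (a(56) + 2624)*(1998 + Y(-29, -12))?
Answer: 48214540/9 ≈ 5.3572e+6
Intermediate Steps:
W = 31/2 (W = (-1 - 1*(-32))/2 = (-1 + 32)/2 = (½)*31 = 31/2 ≈ 15.500)
Y(Z, t) = 17/18 (Y(Z, t) = -7/9 + (⅑)*(31/2) = -7/9 + 31/18 = 17/18)
(a(56) + 2624)*(1998 + Y(-29, -12)) = (56 + 2624)*(1998 + 17/18) = 2680*(35981/18) = 48214540/9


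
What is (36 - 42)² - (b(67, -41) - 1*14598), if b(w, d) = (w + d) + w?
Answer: 14541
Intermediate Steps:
b(w, d) = d + 2*w (b(w, d) = (d + w) + w = d + 2*w)
(36 - 42)² - (b(67, -41) - 1*14598) = (36 - 42)² - ((-41 + 2*67) - 1*14598) = (-6)² - ((-41 + 134) - 14598) = 36 - (93 - 14598) = 36 - 1*(-14505) = 36 + 14505 = 14541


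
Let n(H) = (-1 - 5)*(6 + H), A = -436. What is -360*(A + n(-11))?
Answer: 146160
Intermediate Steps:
n(H) = -36 - 6*H (n(H) = -6*(6 + H) = -36 - 6*H)
-360*(A + n(-11)) = -360*(-436 + (-36 - 6*(-11))) = -360*(-436 + (-36 + 66)) = -360*(-436 + 30) = -360*(-406) = 146160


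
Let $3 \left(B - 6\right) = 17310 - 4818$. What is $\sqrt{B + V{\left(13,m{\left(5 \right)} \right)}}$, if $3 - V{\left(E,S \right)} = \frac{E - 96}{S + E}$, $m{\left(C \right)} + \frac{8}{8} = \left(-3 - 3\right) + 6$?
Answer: $\frac{\sqrt{150477}}{6} \approx 64.652$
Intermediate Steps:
$m{\left(C \right)} = -1$ ($m{\left(C \right)} = -1 + \left(\left(-3 - 3\right) + 6\right) = -1 + \left(-6 + 6\right) = -1 + 0 = -1$)
$V{\left(E,S \right)} = 3 - \frac{-96 + E}{E + S}$ ($V{\left(E,S \right)} = 3 - \frac{E - 96}{S + E} = 3 - \frac{-96 + E}{E + S}$)
$B = 4170$ ($B = 6 + \frac{17310 - 4818}{3} = 6 + \frac{1}{3} \cdot 12492 = 6 + 4164 = 4170$)
$\sqrt{B + V{\left(13,m{\left(5 \right)} \right)}} = \sqrt{4170 + \frac{96 + 2 \cdot 13 + 3 \left(-1\right)}{13 - 1}} = \sqrt{4170 + \frac{96 + 26 - 3}{12}} = \sqrt{4170 + \frac{1}{12} \cdot 119} = \sqrt{4170 + \frac{119}{12}} = \sqrt{\frac{50159}{12}} = \frac{\sqrt{150477}}{6}$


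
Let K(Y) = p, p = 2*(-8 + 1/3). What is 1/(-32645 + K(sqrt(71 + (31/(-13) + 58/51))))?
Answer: -3/97981 ≈ -3.0618e-5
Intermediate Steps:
p = -46/3 (p = 2*(-8 + 1/3) = 2*(-23/3) = -46/3 ≈ -15.333)
K(Y) = -46/3
1/(-32645 + K(sqrt(71 + (31/(-13) + 58/51)))) = 1/(-32645 - 46/3) = 1/(-97981/3) = -3/97981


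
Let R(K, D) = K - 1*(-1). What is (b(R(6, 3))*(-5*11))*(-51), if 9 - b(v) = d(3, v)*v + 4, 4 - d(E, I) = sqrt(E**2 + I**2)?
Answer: -64515 + 19635*sqrt(58) ≈ 85021.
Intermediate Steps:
R(K, D) = 1 + K (R(K, D) = K + 1 = 1 + K)
d(E, I) = 4 - sqrt(E**2 + I**2)
b(v) = 5 - v*(4 - sqrt(9 + v**2)) (b(v) = 9 - ((4 - sqrt(3**2 + v**2))*v + 4) = 9 - ((4 - sqrt(9 + v**2))*v + 4) = 9 - (v*(4 - sqrt(9 + v**2)) + 4) = 9 - (4 + v*(4 - sqrt(9 + v**2))) = 9 + (-4 - v*(4 - sqrt(9 + v**2))) = 5 - v*(4 - sqrt(9 + v**2)))
(b(R(6, 3))*(-5*11))*(-51) = ((5 + (1 + 6)*(-4 + sqrt(9 + (1 + 6)**2)))*(-5*11))*(-51) = ((5 + 7*(-4 + sqrt(9 + 7**2)))*(-55))*(-51) = ((5 + 7*(-4 + sqrt(9 + 49)))*(-55))*(-51) = ((5 + 7*(-4 + sqrt(58)))*(-55))*(-51) = ((5 + (-28 + 7*sqrt(58)))*(-55))*(-51) = ((-23 + 7*sqrt(58))*(-55))*(-51) = (1265 - 385*sqrt(58))*(-51) = -64515 + 19635*sqrt(58)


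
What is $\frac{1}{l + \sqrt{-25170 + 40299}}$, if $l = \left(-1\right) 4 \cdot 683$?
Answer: $- \frac{1}{2609} \approx -0.00038329$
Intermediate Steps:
$l = -2732$ ($l = \left(-4\right) 683 = -2732$)
$\frac{1}{l + \sqrt{-25170 + 40299}} = \frac{1}{-2732 + \sqrt{-25170 + 40299}} = \frac{1}{-2732 + \sqrt{15129}} = \frac{1}{-2732 + 123} = \frac{1}{-2609} = - \frac{1}{2609}$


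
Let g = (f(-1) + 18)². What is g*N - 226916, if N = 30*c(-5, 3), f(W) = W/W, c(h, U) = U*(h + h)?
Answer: -551816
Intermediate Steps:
c(h, U) = 2*U*h (c(h, U) = U*(2*h) = 2*U*h)
f(W) = 1
g = 361 (g = (1 + 18)² = 19² = 361)
N = -900 (N = 30*(2*3*(-5)) = 30*(-30) = -900)
g*N - 226916 = 361*(-900) - 226916 = -324900 - 226916 = -551816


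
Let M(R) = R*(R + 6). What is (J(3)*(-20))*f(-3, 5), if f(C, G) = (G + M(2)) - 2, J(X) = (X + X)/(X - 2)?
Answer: -2280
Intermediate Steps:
J(X) = 2*X/(-2 + X) (J(X) = (2*X)/(-2 + X) = 2*X/(-2 + X))
M(R) = R*(6 + R)
f(C, G) = 14 + G (f(C, G) = (G + 2*(6 + 2)) - 2 = (G + 2*8) - 2 = (G + 16) - 2 = (16 + G) - 2 = 14 + G)
(J(3)*(-20))*f(-3, 5) = ((2*3/(-2 + 3))*(-20))*(14 + 5) = ((2*3/1)*(-20))*19 = ((2*3*1)*(-20))*19 = (6*(-20))*19 = -120*19 = -2280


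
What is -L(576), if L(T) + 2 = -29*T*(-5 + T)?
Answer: 9537986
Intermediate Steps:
L(T) = -2 - 29*T*(-5 + T)
-L(576) = -(-2 - 29*576**2 + 145*576) = -(-2 - 29*331776 + 83520) = -(-2 - 9621504 + 83520) = -1*(-9537986) = 9537986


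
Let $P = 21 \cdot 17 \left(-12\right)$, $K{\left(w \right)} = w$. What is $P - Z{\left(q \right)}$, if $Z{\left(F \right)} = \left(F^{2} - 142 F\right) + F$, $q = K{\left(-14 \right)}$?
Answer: $-6454$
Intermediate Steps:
$q = -14$
$Z{\left(F \right)} = F^{2} - 141 F$
$P = -4284$ ($P = 357 \left(-12\right) = -4284$)
$P - Z{\left(q \right)} = -4284 - - 14 \left(-141 - 14\right) = -4284 - \left(-14\right) \left(-155\right) = -4284 - 2170 = -6454$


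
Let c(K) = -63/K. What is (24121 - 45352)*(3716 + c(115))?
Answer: -9071517987/115 ≈ -7.8883e+7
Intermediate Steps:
(24121 - 45352)*(3716 + c(115)) = (24121 - 45352)*(3716 - 63/115) = -21231*(3716 - 63*1/115) = -21231*(3716 - 63/115) = -21231*427277/115 = -9071517987/115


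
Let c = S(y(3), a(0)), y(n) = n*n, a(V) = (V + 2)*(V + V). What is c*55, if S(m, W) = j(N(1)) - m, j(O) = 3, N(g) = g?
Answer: -330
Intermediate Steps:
a(V) = 2*V*(2 + V) (a(V) = (2 + V)*(2*V) = 2*V*(2 + V))
y(n) = n²
S(m, W) = 3 - m
c = -6 (c = 3 - 1*3² = 3 - 1*9 = 3 - 9 = -6)
c*55 = -6*55 = -330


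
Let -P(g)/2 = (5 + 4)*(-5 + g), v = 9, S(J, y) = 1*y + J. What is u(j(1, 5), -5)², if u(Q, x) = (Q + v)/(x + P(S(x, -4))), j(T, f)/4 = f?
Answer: 841/61009 ≈ 0.013785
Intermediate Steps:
S(J, y) = J + y (S(J, y) = y + J = J + y)
j(T, f) = 4*f
P(g) = 90 - 18*g (P(g) = -2*(5 + 4)*(-5 + g) = -18*(-5 + g) = -2*(-45 + 9*g) = 90 - 18*g)
u(Q, x) = (9 + Q)/(162 - 17*x) (u(Q, x) = (Q + 9)/(x + (90 - 18*(x - 4))) = (9 + Q)/(x + (90 - 18*(-4 + x))) = (9 + Q)/(x + (90 + (72 - 18*x))) = (9 + Q)/(x + (162 - 18*x)) = (9 + Q)/(162 - 17*x))
u(j(1, 5), -5)² = ((9 + 4*5)/(162 - 17*(-5)))² = ((9 + 20)/(162 + 85))² = (29/247)² = 841/61009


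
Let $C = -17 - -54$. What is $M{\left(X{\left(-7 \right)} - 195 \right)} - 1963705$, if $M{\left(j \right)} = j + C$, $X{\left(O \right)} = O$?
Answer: $-1963870$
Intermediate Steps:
$C = 37$ ($C = -17 + 54 = 37$)
$M{\left(j \right)} = 37 + j$ ($M{\left(j \right)} = j + 37 = 37 + j$)
$M{\left(X{\left(-7 \right)} - 195 \right)} - 1963705 = \left(37 - 202\right) - 1963705 = -165 - 1963705 = -1963870$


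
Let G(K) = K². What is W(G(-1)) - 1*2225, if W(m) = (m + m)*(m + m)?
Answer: -2221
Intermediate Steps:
W(m) = 4*m² (W(m) = (2*m)*(2*m) = 4*m²)
W(G(-1)) - 1*2225 = 4*((-1)²)² - 1*2225 = 4*1² - 2225 = 4*1 - 2225 = 4 - 2225 = -2221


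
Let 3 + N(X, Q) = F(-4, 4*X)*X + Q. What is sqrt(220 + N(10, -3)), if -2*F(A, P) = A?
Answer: 3*sqrt(26) ≈ 15.297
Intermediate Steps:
F(A, P) = -A/2
N(X, Q) = -3 + Q + 2*X (N(X, Q) = -3 + ((-1/2*(-4))*X + Q) = -3 + (2*X + Q) = -3 + (Q + 2*X) = -3 + Q + 2*X)
sqrt(220 + N(10, -3)) = sqrt(220 + (-3 - 3 + 2*10)) = sqrt(220 + (-3 - 3 + 20)) = sqrt(220 + 14) = sqrt(234) = 3*sqrt(26)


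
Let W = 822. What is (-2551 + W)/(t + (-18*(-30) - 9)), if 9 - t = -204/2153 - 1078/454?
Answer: -845015899/265121515 ≈ -3.1873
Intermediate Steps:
t = 5605354/488731 (t = 9 - (-204/2153 - 1078/454) = 9 - (-204*1/2153 - 1078*1/454) = 9 - (-204/2153 - 539/227) = 9 - 1*(-1206775/488731) = 9 + 1206775/488731 = 5605354/488731 ≈ 11.469)
(-2551 + W)/(t + (-18*(-30) - 9)) = (-2551 + 822)/(5605354/488731 + (-18*(-30) - 9)) = -1729/(5605354/488731 + (540 - 9)) = -1729/(5605354/488731 + 531) = -1729/265121515/488731 = -1729*488731/265121515 = -845015899/265121515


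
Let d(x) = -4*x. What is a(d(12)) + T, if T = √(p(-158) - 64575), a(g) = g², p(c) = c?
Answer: 2304 + I*√64733 ≈ 2304.0 + 254.43*I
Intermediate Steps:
T = I*√64733 (T = √(-158 - 64575) = √(-64733) = I*√64733 ≈ 254.43*I)
a(d(12)) + T = (-4*12)² + I*√64733 = (-48)² + I*√64733 = 2304 + I*√64733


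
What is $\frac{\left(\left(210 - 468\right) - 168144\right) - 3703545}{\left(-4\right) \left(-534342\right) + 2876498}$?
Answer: $- \frac{3871947}{5013866} \approx -0.77225$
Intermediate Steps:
$\frac{\left(\left(210 - 468\right) - 168144\right) - 3703545}{\left(-4\right) \left(-534342\right) + 2876498} = \frac{\left(-258 - 168144\right) - 3703545}{2137368 + 2876498} = \frac{-168402 - 3703545}{5013866} = \left(-3871947\right) \frac{1}{5013866} = - \frac{3871947}{5013866}$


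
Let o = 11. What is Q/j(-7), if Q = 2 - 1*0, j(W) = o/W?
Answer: -14/11 ≈ -1.2727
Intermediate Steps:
j(W) = 11/W
Q = 2 (Q = 2 + 0 = 2)
Q/j(-7) = 2/((11/(-7))) = 2/((11*(-⅐))) = 2/(-11/7) = 2*(-7/11) = -14/11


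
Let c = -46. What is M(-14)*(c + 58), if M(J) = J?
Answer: -168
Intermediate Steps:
M(-14)*(c + 58) = -14*(-46 + 58) = -14*12 = -168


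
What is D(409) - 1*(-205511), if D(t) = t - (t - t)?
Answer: 205920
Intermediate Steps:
D(t) = t (D(t) = t - 1*0 = t + 0 = t)
D(409) - 1*(-205511) = 409 - 1*(-205511) = 409 + 205511 = 205920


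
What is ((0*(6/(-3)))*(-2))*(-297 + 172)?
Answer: 0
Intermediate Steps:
((0*(6/(-3)))*(-2))*(-297 + 172) = ((0*(6*(-⅓)))*(-2))*(-125) = ((0*(-2))*(-2))*(-125) = (0*(-2))*(-125) = 0*(-125) = 0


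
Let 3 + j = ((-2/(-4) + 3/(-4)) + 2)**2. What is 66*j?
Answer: 33/8 ≈ 4.1250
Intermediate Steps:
j = 1/16 (j = -3 + ((-2/(-4) + 3/(-4)) + 2)**2 = -3 + ((-2*(-1/4) + 3*(-1/4)) + 2)**2 = -3 + ((1/2 - 3/4) + 2)**2 = -3 + (-1/4 + 2)**2 = -3 + (7/4)**2 = -3 + 49/16 = 1/16 ≈ 0.062500)
66*j = 66*(1/16) = 33/8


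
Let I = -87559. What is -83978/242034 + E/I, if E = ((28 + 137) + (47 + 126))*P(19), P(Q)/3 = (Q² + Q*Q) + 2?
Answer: -92519451163/10596127503 ≈ -8.7314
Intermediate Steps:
P(Q) = 6 + 6*Q² (P(Q) = 3*((Q² + Q*Q) + 2) = 3*((Q² + Q²) + 2) = 3*(2*Q² + 2) = 3*(2 + 2*Q²) = 6 + 6*Q²)
E = 734136 (E = ((28 + 137) + (47 + 126))*(6 + 6*19²) = (165 + 173)*(6 + 6*361) = 338*(6 + 2166) = 338*2172 = 734136)
-83978/242034 + E/I = -83978/242034 + 734136/(-87559) = -83978*1/242034 + 734136*(-1/87559) = -41989/121017 - 734136/87559 = -92519451163/10596127503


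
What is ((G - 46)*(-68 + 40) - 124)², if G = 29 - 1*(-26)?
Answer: 141376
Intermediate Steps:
G = 55 (G = 29 + 26 = 55)
((G - 46)*(-68 + 40) - 124)² = ((55 - 46)*(-68 + 40) - 124)² = (9*(-28) - 124)² = (-252 - 124)² = (-376)² = 141376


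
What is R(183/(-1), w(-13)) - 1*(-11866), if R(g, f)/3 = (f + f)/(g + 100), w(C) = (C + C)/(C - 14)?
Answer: 8863850/747 ≈ 11866.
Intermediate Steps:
w(C) = 2*C/(-14 + C) (w(C) = (2*C)/(-14 + C) = 2*C/(-14 + C))
R(g, f) = 6*f/(100 + g) (R(g, f) = 3*((f + f)/(g + 100)) = 3*((2*f)/(100 + g)) = 3*(2*f/(100 + g)) = 6*f/(100 + g))
R(183/(-1), w(-13)) - 1*(-11866) = 6*(2*(-13)/(-14 - 13))/(100 + 183/(-1)) - 1*(-11866) = 6*(2*(-13)/(-27))/(100 + 183*(-1)) + 11866 = 6*(2*(-13)*(-1/27))/(100 - 183) + 11866 = 6*(26/27)/(-83) + 11866 = 6*(26/27)*(-1/83) + 11866 = -52/747 + 11866 = 8863850/747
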